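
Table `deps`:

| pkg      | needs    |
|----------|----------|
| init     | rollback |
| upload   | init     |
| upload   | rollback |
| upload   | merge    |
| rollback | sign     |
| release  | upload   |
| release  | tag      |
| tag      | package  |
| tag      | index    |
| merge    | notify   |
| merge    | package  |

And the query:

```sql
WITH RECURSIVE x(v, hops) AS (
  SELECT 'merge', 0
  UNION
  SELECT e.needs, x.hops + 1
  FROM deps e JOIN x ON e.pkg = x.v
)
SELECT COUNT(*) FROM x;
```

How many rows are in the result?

3

Base: (merge, hops=0).
Iteration 1: edges from {merge} -> (notify, hops=1), (package, hops=1).
Iteration 2: no outgoing edges from {notify,package}; recursion stops.
Total rows emitted: 3.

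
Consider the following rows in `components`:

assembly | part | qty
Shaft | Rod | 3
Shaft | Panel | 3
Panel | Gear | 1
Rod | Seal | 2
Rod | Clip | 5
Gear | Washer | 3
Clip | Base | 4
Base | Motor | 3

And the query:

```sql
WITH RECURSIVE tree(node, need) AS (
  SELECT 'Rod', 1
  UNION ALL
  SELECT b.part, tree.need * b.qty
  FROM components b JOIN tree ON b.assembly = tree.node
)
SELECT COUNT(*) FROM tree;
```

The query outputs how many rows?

5

Base: (Rod, need=1).
Iteration 1: components of {Rod} -> Clip = 1*5 = 5, Seal = 1*2 = 2.
Iteration 2: components of {Clip,Seal} -> Base = 5*4 = 20.
Iteration 3: components of {Base} -> Motor = 20*3 = 60.
Iteration 4: no further components; recursion stops.
Total rows emitted: 5.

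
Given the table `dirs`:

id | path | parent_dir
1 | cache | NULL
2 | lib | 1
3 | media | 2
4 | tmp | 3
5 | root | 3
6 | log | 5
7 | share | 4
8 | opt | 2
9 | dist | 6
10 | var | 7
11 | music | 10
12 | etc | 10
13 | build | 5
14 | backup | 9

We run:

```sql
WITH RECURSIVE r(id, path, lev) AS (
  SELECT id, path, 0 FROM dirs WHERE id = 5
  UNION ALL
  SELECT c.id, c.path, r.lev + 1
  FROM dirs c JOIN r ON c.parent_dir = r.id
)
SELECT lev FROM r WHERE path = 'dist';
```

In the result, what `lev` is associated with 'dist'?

Base: id=5 (root) at lev 0.
Iteration 1: rows with parent_dir in {5} -> log (id 6, lev 1), build (id 13, lev 1).
Iteration 2: rows with parent_dir in {6,13} -> dist (id 9, lev 2).
Iteration 3: rows with parent_dir in {9} -> backup (id 14, lev 3).
Iteration 4: no rows with parent_dir in {14}; recursion stops.

2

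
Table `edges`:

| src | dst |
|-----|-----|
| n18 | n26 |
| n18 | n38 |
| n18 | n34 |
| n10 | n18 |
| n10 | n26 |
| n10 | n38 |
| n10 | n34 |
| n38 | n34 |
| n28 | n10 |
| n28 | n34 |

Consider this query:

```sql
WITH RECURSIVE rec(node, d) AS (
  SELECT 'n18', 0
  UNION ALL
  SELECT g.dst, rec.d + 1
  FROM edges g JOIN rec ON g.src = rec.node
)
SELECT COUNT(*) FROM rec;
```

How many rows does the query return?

5

Base: (n18, d=0).
Iteration 1: edges from {n18} -> (n26, d=1), (n34, d=1), (n38, d=1).
Iteration 2: edges from {n26,n34,n38} -> (n34, d=2).
Iteration 3: no outgoing edges from {n34}; recursion stops.
Total rows emitted: 5.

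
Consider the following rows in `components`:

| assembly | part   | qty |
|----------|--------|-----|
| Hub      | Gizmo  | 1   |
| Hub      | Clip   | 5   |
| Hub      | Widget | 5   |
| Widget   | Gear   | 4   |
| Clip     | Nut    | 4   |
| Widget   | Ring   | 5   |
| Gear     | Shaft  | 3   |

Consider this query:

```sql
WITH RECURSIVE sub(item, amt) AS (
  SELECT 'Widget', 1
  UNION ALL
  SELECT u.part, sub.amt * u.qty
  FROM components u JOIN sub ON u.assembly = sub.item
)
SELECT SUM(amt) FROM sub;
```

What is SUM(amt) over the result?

22

Base: (Widget, amt=1).
Iteration 1: components of {Widget} -> Gear = 1*4 = 4, Ring = 1*5 = 5.
Iteration 2: components of {Gear,Ring} -> Shaft = 4*3 = 12.
Iteration 3: no further components; recursion stops.
SUM(amt) = 1 + 4 + 5 + 12 = 22.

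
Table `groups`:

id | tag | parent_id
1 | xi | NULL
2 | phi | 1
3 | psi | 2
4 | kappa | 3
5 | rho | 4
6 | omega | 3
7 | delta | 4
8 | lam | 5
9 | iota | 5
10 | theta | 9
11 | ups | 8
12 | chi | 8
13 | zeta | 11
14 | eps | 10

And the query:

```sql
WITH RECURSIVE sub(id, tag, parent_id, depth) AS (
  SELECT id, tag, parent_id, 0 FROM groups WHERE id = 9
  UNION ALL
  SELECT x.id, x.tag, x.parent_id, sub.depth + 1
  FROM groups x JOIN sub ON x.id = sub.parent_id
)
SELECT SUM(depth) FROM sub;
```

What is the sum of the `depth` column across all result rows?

15

Base: id=9 (iota), parent_id=5, depth 0.
Iteration 1: join on id=5 -> rho (id 5, parent_id=4, depth 1).
Iteration 2: join on id=4 -> kappa (id 4, parent_id=3, depth 2).
Iteration 3: join on id=3 -> psi (id 3, parent_id=2, depth 3).
Iteration 4: join on id=2 -> phi (id 2, parent_id=1, depth 4).
Iteration 5: join on id=1 -> xi (id 1, parent_id=NULL, depth 5).
Iteration 6: parent_id is NULL; no match; recursion stops.
SUM(depth) = 0 + 1 + 2 + 3 + 4 + 5 = 15.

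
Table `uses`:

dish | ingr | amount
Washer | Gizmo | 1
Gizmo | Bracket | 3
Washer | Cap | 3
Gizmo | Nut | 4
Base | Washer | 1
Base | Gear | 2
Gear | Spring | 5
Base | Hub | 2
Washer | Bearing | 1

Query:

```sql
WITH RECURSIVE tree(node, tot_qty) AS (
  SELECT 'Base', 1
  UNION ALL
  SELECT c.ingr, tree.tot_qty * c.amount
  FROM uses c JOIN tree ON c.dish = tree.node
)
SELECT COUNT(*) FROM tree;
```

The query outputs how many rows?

Base: (Base, tot_qty=1).
Iteration 1: components of {Base} -> Gear = 1*2 = 2, Hub = 1*2 = 2, Washer = 1*1 = 1.
Iteration 2: components of {Gear,Hub,Washer} -> Bearing = 1*1 = 1, Cap = 1*3 = 3, Gizmo = 1*1 = 1, Spring = 2*5 = 10.
Iteration 3: components of {Bearing,Cap,Gizmo,Spring} -> Bracket = 1*3 = 3, Nut = 1*4 = 4.
Iteration 4: no further components; recursion stops.
Total rows emitted: 10.

10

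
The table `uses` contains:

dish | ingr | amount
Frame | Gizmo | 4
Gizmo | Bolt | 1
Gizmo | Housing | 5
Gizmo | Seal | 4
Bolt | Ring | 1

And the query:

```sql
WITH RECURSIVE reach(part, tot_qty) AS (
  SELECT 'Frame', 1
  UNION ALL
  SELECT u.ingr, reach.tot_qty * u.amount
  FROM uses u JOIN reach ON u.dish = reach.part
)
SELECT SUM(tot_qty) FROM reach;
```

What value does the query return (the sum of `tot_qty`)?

49

Base: (Frame, tot_qty=1).
Iteration 1: components of {Frame} -> Gizmo = 1*4 = 4.
Iteration 2: components of {Gizmo} -> Bolt = 4*1 = 4, Housing = 4*5 = 20, Seal = 4*4 = 16.
Iteration 3: components of {Bolt,Housing,Seal} -> Ring = 4*1 = 4.
Iteration 4: no further components; recursion stops.
SUM(tot_qty) = 1 + 4 + 4 + 20 + 16 + 4 = 49.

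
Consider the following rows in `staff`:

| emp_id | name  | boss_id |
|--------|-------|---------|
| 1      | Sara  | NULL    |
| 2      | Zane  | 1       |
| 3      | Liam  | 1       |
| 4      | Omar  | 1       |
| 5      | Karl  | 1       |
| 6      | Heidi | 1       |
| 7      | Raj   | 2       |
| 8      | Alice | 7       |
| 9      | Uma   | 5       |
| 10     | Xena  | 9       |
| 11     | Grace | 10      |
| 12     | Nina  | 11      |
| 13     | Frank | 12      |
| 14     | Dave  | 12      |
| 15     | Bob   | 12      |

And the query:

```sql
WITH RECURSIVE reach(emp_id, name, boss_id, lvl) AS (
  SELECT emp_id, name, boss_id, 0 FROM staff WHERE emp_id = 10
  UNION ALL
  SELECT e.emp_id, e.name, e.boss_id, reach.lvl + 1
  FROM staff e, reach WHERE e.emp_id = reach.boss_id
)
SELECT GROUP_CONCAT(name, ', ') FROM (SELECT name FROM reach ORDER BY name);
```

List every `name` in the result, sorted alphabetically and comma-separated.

Karl, Sara, Uma, Xena

Base: emp_id=10 (Xena), boss_id=9, lvl 0.
Iteration 1: join on emp_id=9 -> Uma (id 9, boss_id=5, lvl 1).
Iteration 2: join on emp_id=5 -> Karl (id 5, boss_id=1, lvl 2).
Iteration 3: join on emp_id=1 -> Sara (id 1, boss_id=NULL, lvl 3).
Iteration 4: boss_id is NULL; no match; recursion stops.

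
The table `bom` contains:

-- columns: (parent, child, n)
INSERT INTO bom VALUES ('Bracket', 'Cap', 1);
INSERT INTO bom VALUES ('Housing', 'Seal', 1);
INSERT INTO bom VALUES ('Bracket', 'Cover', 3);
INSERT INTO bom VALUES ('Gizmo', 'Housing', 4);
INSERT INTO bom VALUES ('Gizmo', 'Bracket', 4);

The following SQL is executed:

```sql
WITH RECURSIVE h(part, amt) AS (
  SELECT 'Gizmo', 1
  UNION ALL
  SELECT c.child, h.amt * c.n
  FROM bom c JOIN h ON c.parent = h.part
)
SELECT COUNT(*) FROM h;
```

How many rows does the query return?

Base: (Gizmo, amt=1).
Iteration 1: components of {Gizmo} -> Bracket = 1*4 = 4, Housing = 1*4 = 4.
Iteration 2: components of {Bracket,Housing} -> Cap = 4*1 = 4, Cover = 4*3 = 12, Seal = 4*1 = 4.
Iteration 3: no further components; recursion stops.
Total rows emitted: 6.

6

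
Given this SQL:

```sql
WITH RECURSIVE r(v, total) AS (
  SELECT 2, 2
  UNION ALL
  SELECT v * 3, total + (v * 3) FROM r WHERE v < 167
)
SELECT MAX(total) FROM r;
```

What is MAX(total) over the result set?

728

Base: v=2, total=2.
Iteration 1: 2 < 167 holds -> v = 2 * 3 = 6, total = 2 + 6 = 8.
Iteration 2: 6 < 167 holds -> v = 6 * 3 = 18, total = 8 + 18 = 26.
Iteration 3: 18 < 167 holds -> v = 18 * 3 = 54, total = 26 + 54 = 80.
Iteration 4: 54 < 167 holds -> v = 54 * 3 = 162, total = 80 + 162 = 242.
Iteration 5: 162 < 167 holds -> v = 162 * 3 = 486, total = 242 + 486 = 728.
Iteration 6: 486 < 167 fails; recursion stops.
total values: 2, 8, 26, 80, 242, 728; the maximum is 728.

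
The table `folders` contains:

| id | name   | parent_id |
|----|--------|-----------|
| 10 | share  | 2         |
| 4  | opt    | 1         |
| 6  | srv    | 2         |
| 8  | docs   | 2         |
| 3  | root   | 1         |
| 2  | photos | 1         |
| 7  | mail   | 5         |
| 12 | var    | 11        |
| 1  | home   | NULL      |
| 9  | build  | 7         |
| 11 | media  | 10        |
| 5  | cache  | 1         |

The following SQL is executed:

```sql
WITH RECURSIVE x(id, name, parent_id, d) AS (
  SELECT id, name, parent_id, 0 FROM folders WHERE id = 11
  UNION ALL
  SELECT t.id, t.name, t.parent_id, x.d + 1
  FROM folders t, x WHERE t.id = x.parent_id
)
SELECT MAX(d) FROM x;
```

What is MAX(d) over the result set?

Base: id=11 (media), parent_id=10, d 0.
Iteration 1: join on id=10 -> share (id 10, parent_id=2, d 1).
Iteration 2: join on id=2 -> photos (id 2, parent_id=1, d 2).
Iteration 3: join on id=1 -> home (id 1, parent_id=NULL, d 3).
Iteration 4: parent_id is NULL; no match; recursion stops.
d values: 0, 1, 2, 3; the maximum is 3.

3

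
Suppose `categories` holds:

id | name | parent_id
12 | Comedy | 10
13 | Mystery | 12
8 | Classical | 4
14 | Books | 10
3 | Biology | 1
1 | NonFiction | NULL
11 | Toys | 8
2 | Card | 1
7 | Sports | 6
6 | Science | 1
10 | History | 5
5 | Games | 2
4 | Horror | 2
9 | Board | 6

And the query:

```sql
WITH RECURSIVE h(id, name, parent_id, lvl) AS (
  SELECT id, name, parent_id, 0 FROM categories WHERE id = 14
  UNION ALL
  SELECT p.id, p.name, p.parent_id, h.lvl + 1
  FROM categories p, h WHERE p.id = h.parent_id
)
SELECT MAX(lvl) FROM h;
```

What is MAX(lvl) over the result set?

Base: id=14 (Books), parent_id=10, lvl 0.
Iteration 1: join on id=10 -> History (id 10, parent_id=5, lvl 1).
Iteration 2: join on id=5 -> Games (id 5, parent_id=2, lvl 2).
Iteration 3: join on id=2 -> Card (id 2, parent_id=1, lvl 3).
Iteration 4: join on id=1 -> NonFiction (id 1, parent_id=NULL, lvl 4).
Iteration 5: parent_id is NULL; no match; recursion stops.
lvl values: 0, 1, 2, 3, 4; the maximum is 4.

4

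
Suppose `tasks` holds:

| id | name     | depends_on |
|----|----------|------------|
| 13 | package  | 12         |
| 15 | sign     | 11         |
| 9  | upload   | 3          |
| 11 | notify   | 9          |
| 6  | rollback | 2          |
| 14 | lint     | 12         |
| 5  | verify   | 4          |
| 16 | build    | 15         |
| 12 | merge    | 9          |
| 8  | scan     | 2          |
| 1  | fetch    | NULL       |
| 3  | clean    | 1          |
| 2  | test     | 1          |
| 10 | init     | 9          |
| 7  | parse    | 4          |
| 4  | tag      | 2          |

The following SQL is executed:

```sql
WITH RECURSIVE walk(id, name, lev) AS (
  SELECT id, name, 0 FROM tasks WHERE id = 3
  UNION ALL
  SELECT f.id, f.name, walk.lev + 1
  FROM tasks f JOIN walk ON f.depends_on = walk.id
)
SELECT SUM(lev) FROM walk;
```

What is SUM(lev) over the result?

20

Base: id=3 (clean) at lev 0.
Iteration 1: rows with depends_on in {3} -> upload (id 9, lev 1).
Iteration 2: rows with depends_on in {9} -> init (id 10, lev 2), notify (id 11, lev 2), merge (id 12, lev 2).
Iteration 3: rows with depends_on in {10,11,12} -> package (id 13, lev 3), lint (id 14, lev 3), sign (id 15, lev 3).
Iteration 4: rows with depends_on in {13,14,15} -> build (id 16, lev 4).
Iteration 5: no rows with depends_on in {16}; recursion stops.
SUM(lev) = 0 + 1 + 2 + 2 + 2 + 3 + 3 + 3 + 4 = 20.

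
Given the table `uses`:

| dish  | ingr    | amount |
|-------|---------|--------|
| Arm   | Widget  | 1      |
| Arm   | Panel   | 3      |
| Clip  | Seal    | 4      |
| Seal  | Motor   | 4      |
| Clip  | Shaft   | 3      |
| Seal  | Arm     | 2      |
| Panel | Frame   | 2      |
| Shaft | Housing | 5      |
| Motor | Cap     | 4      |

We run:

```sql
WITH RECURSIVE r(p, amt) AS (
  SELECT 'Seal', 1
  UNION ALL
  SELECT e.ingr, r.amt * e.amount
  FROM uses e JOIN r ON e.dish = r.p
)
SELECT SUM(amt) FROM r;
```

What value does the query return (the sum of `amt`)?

Base: (Seal, amt=1).
Iteration 1: components of {Seal} -> Arm = 1*2 = 2, Motor = 1*4 = 4.
Iteration 2: components of {Arm,Motor} -> Cap = 4*4 = 16, Panel = 2*3 = 6, Widget = 2*1 = 2.
Iteration 3: components of {Cap,Panel,Widget} -> Frame = 6*2 = 12.
Iteration 4: no further components; recursion stops.
SUM(amt) = 1 + 2 + 4 + 2 + 6 + 16 + 12 = 43.

43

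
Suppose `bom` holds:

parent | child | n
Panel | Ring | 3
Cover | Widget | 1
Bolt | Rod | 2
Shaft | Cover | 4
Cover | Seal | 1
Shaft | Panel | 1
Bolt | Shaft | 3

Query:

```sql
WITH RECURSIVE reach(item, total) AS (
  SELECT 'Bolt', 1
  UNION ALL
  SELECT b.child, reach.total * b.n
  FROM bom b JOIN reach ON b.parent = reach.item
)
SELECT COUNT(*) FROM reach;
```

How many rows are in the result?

8

Base: (Bolt, total=1).
Iteration 1: components of {Bolt} -> Rod = 1*2 = 2, Shaft = 1*3 = 3.
Iteration 2: components of {Rod,Shaft} -> Cover = 3*4 = 12, Panel = 3*1 = 3.
Iteration 3: components of {Cover,Panel} -> Ring = 3*3 = 9, Seal = 12*1 = 12, Widget = 12*1 = 12.
Iteration 4: no further components; recursion stops.
Total rows emitted: 8.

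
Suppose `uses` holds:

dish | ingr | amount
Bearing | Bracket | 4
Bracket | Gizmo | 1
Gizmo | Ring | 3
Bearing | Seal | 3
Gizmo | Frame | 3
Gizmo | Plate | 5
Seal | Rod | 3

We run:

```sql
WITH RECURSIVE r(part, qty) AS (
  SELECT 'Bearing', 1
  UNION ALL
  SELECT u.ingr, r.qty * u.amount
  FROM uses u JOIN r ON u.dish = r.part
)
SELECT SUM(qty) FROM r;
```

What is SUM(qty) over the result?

Base: (Bearing, qty=1).
Iteration 1: components of {Bearing} -> Bracket = 1*4 = 4, Seal = 1*3 = 3.
Iteration 2: components of {Bracket,Seal} -> Gizmo = 4*1 = 4, Rod = 3*3 = 9.
Iteration 3: components of {Gizmo,Rod} -> Frame = 4*3 = 12, Plate = 4*5 = 20, Ring = 4*3 = 12.
Iteration 4: no further components; recursion stops.
SUM(qty) = 1 + 4 + 3 + 4 + 9 + 12 + 12 + 20 = 65.

65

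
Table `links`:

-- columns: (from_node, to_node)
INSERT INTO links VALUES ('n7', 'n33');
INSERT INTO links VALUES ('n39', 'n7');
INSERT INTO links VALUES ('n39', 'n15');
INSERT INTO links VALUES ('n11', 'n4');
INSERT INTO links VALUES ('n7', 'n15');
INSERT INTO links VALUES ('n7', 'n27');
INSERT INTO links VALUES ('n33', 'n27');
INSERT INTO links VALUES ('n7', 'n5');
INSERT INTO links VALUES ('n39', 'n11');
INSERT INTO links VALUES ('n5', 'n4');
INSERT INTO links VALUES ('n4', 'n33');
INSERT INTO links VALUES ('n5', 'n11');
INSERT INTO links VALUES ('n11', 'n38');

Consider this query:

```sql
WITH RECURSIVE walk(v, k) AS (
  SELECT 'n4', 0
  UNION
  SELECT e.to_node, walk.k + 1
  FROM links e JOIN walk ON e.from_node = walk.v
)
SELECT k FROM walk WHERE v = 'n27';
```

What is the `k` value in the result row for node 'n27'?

Base: (n4, k=0).
Iteration 1: edges from {n4} -> (n33, k=1).
Iteration 2: edges from {n33} -> (n27, k=2).
Iteration 3: no outgoing edges from {n27}; recursion stops.

2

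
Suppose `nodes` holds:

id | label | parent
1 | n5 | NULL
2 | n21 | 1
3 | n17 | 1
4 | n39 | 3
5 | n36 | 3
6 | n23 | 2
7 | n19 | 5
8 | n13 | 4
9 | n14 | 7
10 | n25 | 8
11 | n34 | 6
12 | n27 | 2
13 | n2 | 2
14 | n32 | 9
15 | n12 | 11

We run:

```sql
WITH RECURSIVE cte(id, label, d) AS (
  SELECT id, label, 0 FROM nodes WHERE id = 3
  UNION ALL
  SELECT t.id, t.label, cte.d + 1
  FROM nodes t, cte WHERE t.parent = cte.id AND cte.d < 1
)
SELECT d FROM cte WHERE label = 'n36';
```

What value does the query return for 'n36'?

Base: id=3 (n17) at d 0.
Iteration 1: rows with parent in {3} -> n39 (id 4, d 1), n36 (id 5, d 1).
Iteration 2: d < 1 fails for all current rows; recursion stops.

1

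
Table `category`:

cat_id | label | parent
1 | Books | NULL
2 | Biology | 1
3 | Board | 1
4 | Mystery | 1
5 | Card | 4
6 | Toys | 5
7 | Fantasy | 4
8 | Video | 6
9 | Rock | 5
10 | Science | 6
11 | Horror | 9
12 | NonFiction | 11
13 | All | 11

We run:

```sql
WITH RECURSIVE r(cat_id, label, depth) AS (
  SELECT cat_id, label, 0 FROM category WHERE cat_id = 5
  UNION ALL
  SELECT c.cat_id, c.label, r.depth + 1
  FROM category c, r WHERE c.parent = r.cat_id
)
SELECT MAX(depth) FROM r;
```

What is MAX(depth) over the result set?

3

Base: cat_id=5 (Card) at depth 0.
Iteration 1: rows with parent in {5} -> Toys (id 6, depth 1), Rock (id 9, depth 1).
Iteration 2: rows with parent in {6,9} -> Video (id 8, depth 2), Science (id 10, depth 2), Horror (id 11, depth 2).
Iteration 3: rows with parent in {8,10,11} -> NonFiction (id 12, depth 3), All (id 13, depth 3).
Iteration 4: no rows with parent in {12,13}; recursion stops.
depth values: 0, 1, 1, 2, 2, 2, 3, 3; the maximum is 3.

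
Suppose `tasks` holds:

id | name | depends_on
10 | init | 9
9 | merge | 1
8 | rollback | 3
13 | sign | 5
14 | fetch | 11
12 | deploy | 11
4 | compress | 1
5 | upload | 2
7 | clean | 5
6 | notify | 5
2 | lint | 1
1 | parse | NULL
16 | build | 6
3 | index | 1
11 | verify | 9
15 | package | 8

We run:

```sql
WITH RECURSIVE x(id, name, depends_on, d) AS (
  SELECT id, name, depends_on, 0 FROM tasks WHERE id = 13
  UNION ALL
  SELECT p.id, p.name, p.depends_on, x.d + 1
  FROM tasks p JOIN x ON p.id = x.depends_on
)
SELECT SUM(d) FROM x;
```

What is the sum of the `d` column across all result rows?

6

Base: id=13 (sign), depends_on=5, d 0.
Iteration 1: join on id=5 -> upload (id 5, depends_on=2, d 1).
Iteration 2: join on id=2 -> lint (id 2, depends_on=1, d 2).
Iteration 3: join on id=1 -> parse (id 1, depends_on=NULL, d 3).
Iteration 4: depends_on is NULL; no match; recursion stops.
SUM(d) = 0 + 1 + 2 + 3 = 6.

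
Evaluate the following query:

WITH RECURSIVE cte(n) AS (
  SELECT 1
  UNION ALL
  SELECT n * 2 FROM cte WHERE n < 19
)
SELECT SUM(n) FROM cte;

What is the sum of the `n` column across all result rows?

Base: n=1.
Iteration 1: 1 < 19 holds -> n = 1 * 2 = 2.
Iteration 2: 2 < 19 holds -> n = 2 * 2 = 4.
Iteration 3: 4 < 19 holds -> n = 4 * 2 = 8.
Iteration 4: 8 < 19 holds -> n = 8 * 2 = 16.
Iteration 5: 16 < 19 holds -> n = 16 * 2 = 32.
Iteration 6: 32 < 19 fails; recursion stops.
SUM(n) = 1 + 2 + 4 + 8 + 16 + 32 = 63.

63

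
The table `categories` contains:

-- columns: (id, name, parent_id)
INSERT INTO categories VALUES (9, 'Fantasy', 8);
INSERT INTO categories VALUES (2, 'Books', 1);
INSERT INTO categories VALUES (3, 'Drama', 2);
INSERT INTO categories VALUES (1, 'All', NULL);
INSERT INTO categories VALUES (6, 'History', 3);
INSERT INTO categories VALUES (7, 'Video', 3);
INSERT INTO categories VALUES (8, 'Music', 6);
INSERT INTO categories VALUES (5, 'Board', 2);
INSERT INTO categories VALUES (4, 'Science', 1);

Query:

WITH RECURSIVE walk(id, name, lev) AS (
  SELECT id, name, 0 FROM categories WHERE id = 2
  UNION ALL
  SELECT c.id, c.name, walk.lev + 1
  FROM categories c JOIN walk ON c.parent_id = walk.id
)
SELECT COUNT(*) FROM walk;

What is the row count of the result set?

7

Base: id=2 (Books) at lev 0.
Iteration 1: rows with parent_id in {2} -> Drama (id 3, lev 1), Board (id 5, lev 1).
Iteration 2: rows with parent_id in {3,5} -> History (id 6, lev 2), Video (id 7, lev 2).
Iteration 3: rows with parent_id in {6,7} -> Music (id 8, lev 3).
Iteration 4: rows with parent_id in {8} -> Fantasy (id 9, lev 4).
Iteration 5: no rows with parent_id in {9}; recursion stops.
Total rows emitted: 7.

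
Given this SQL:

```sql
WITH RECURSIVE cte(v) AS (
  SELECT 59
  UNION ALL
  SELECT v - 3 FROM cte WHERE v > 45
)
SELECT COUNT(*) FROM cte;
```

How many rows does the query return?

Base: v=59.
Iteration 1: 59 > 45 holds -> v = 59 - 3 = 56.
Iteration 2: 56 > 45 holds -> v = 56 - 3 = 53.
Iteration 3: 53 > 45 holds -> v = 53 - 3 = 50.
Iteration 4: 50 > 45 holds -> v = 50 - 3 = 47.
Iteration 5: 47 > 45 holds -> v = 47 - 3 = 44.
Iteration 6: 44 > 45 fails; recursion stops.
Total rows emitted: 6.

6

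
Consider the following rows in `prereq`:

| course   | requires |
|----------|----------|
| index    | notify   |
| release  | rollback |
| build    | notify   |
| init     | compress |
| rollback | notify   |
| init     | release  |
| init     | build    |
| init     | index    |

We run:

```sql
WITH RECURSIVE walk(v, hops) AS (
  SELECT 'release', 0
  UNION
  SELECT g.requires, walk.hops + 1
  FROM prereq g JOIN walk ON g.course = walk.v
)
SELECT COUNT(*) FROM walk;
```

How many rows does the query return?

Base: (release, hops=0).
Iteration 1: edges from {release} -> (rollback, hops=1).
Iteration 2: edges from {rollback} -> (notify, hops=2).
Iteration 3: no outgoing edges from {notify}; recursion stops.
Total rows emitted: 3.

3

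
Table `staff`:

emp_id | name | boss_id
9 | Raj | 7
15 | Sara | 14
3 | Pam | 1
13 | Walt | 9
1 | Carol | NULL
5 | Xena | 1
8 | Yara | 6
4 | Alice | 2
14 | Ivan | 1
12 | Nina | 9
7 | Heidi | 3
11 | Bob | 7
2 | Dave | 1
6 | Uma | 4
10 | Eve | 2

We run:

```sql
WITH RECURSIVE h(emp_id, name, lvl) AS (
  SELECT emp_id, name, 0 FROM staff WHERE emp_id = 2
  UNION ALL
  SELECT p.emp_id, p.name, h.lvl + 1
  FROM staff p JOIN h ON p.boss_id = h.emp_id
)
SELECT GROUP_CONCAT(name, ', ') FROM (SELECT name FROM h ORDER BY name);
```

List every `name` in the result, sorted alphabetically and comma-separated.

Alice, Dave, Eve, Uma, Yara

Base: emp_id=2 (Dave) at lvl 0.
Iteration 1: rows with boss_id in {2} -> Alice (id 4, lvl 1), Eve (id 10, lvl 1).
Iteration 2: rows with boss_id in {4,10} -> Uma (id 6, lvl 2).
Iteration 3: rows with boss_id in {6} -> Yara (id 8, lvl 3).
Iteration 4: no rows with boss_id in {8}; recursion stops.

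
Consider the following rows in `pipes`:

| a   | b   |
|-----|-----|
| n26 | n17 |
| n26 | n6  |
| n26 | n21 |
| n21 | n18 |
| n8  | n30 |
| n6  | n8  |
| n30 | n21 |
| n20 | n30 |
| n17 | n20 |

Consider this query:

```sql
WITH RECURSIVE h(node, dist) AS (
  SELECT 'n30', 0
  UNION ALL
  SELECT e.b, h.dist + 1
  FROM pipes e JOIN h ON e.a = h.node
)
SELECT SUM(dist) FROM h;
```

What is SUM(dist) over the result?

3

Base: (n30, dist=0).
Iteration 1: edges from {n30} -> (n21, dist=1).
Iteration 2: edges from {n21} -> (n18, dist=2).
Iteration 3: no outgoing edges from {n18}; recursion stops.
SUM(dist) = 0 + 1 + 2 = 3.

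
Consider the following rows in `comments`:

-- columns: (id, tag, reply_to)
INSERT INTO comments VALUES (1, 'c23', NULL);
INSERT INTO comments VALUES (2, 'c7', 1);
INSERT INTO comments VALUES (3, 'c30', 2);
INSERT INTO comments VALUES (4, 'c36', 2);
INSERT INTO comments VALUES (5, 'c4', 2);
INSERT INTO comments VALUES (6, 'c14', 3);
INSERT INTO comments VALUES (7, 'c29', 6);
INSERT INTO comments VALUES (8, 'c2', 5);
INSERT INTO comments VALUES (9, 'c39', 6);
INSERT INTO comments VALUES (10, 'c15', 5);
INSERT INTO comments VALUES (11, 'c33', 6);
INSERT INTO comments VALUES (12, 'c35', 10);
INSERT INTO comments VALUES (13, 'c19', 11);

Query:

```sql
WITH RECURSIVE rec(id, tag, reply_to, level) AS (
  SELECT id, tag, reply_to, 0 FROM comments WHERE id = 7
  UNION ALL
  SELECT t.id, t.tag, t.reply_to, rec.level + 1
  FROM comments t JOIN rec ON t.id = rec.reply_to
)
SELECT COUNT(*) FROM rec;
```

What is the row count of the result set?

Base: id=7 (c29), reply_to=6, level 0.
Iteration 1: join on id=6 -> c14 (id 6, reply_to=3, level 1).
Iteration 2: join on id=3 -> c30 (id 3, reply_to=2, level 2).
Iteration 3: join on id=2 -> c7 (id 2, reply_to=1, level 3).
Iteration 4: join on id=1 -> c23 (id 1, reply_to=NULL, level 4).
Iteration 5: reply_to is NULL; no match; recursion stops.
Total rows emitted: 5.

5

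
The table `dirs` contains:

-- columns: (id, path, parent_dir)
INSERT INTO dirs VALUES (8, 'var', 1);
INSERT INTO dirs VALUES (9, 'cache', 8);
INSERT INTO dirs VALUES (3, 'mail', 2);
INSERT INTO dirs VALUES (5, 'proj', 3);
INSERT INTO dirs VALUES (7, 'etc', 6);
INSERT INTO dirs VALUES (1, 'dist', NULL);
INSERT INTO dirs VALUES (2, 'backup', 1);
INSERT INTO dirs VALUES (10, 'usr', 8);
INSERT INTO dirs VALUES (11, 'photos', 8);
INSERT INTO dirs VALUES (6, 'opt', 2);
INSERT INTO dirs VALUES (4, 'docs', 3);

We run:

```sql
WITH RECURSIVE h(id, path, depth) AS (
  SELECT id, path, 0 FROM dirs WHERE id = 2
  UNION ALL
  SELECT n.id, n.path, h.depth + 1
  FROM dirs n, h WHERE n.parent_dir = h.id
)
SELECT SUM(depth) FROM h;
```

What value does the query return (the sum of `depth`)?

8

Base: id=2 (backup) at depth 0.
Iteration 1: rows with parent_dir in {2} -> mail (id 3, depth 1), opt (id 6, depth 1).
Iteration 2: rows with parent_dir in {3,6} -> docs (id 4, depth 2), proj (id 5, depth 2), etc (id 7, depth 2).
Iteration 3: no rows with parent_dir in {4,5,7}; recursion stops.
SUM(depth) = 0 + 1 + 1 + 2 + 2 + 2 = 8.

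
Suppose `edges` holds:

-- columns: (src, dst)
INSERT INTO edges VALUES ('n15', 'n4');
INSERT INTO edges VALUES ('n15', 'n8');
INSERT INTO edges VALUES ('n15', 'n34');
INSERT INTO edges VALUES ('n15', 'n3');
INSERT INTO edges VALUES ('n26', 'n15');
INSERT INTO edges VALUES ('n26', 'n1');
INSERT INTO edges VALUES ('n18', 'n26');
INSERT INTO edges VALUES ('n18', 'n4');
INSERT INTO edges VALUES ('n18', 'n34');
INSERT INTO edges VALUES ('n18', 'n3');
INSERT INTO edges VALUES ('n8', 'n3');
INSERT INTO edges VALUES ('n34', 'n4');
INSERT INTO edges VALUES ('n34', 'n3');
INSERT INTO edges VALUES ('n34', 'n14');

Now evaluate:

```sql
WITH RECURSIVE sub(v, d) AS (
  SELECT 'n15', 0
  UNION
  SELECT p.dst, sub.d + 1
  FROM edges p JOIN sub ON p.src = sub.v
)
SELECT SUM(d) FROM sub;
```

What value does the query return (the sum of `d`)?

Base: (n15, d=0).
Iteration 1: edges from {n15} -> (n3, d=1), (n34, d=1), (n4, d=1), (n8, d=1).
Iteration 2: edges from {n3,n34,n4,n8} -> (n14, d=2), (n3, d=2), (n4, d=2). [UNION drops 1 duplicate row(s)]
Iteration 3: no outgoing edges from {n14,n3,n4}; recursion stops.
SUM(d) = 0 + 1 + 1 + 1 + 1 + 2 + 2 + 2 = 10.

10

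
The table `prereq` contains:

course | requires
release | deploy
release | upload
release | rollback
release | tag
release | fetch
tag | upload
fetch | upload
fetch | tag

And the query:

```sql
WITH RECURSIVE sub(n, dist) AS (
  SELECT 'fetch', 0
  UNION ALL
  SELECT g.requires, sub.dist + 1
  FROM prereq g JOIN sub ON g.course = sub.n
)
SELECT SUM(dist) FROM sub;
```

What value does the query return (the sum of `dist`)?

4

Base: (fetch, dist=0).
Iteration 1: edges from {fetch} -> (tag, dist=1), (upload, dist=1).
Iteration 2: edges from {tag,upload} -> (upload, dist=2).
Iteration 3: no outgoing edges from {upload}; recursion stops.
SUM(dist) = 0 + 1 + 1 + 2 = 4.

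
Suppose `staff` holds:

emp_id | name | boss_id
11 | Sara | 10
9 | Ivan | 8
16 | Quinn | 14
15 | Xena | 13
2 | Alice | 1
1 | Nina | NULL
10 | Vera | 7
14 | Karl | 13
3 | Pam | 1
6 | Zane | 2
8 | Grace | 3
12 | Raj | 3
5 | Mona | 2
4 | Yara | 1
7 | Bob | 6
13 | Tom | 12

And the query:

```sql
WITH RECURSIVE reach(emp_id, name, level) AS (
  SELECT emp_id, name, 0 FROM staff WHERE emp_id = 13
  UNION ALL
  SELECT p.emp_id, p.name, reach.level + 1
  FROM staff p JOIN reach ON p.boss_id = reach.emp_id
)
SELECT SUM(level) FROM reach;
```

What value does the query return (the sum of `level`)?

4

Base: emp_id=13 (Tom) at level 0.
Iteration 1: rows with boss_id in {13} -> Karl (id 14, level 1), Xena (id 15, level 1).
Iteration 2: rows with boss_id in {14,15} -> Quinn (id 16, level 2).
Iteration 3: no rows with boss_id in {16}; recursion stops.
SUM(level) = 0 + 1 + 1 + 2 = 4.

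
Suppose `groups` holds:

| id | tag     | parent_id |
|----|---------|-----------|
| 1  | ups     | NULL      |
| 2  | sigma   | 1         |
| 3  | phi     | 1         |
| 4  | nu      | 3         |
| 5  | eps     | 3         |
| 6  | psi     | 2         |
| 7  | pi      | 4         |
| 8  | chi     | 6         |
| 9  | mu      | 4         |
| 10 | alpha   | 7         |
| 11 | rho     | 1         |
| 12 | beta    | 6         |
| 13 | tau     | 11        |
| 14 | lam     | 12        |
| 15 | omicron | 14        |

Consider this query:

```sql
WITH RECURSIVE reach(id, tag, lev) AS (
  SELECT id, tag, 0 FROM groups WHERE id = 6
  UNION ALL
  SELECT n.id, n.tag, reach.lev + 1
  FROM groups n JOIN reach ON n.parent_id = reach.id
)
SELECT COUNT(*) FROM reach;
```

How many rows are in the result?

5

Base: id=6 (psi) at lev 0.
Iteration 1: rows with parent_id in {6} -> chi (id 8, lev 1), beta (id 12, lev 1).
Iteration 2: rows with parent_id in {8,12} -> lam (id 14, lev 2).
Iteration 3: rows with parent_id in {14} -> omicron (id 15, lev 3).
Iteration 4: no rows with parent_id in {15}; recursion stops.
Total rows emitted: 5.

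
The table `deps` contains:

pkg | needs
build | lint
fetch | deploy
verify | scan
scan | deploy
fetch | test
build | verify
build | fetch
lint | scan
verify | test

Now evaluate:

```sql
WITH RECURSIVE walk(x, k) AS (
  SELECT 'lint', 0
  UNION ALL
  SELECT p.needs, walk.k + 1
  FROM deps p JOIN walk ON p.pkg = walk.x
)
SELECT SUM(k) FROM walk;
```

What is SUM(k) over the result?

3

Base: (lint, k=0).
Iteration 1: edges from {lint} -> (scan, k=1).
Iteration 2: edges from {scan} -> (deploy, k=2).
Iteration 3: no outgoing edges from {deploy}; recursion stops.
SUM(k) = 0 + 1 + 2 = 3.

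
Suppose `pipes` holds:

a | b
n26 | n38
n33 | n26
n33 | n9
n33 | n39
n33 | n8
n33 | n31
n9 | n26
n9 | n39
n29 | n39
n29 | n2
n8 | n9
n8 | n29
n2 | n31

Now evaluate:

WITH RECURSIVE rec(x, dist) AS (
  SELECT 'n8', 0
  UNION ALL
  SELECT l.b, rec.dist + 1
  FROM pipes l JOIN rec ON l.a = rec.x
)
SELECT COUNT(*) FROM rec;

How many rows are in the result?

Base: (n8, dist=0).
Iteration 1: edges from {n8} -> (n29, dist=1), (n9, dist=1).
Iteration 2: edges from {n29,n9} -> (n2, dist=2), (n26, dist=2), (n39, dist=2) x2. [UNION ALL keeps all 4 new rows, including repeats]
Iteration 3: edges from {n2,n26,n39} -> (n31, dist=3), (n38, dist=3).
Iteration 4: no outgoing edges from {n31,n38}; recursion stops.
Total rows emitted: 9.

9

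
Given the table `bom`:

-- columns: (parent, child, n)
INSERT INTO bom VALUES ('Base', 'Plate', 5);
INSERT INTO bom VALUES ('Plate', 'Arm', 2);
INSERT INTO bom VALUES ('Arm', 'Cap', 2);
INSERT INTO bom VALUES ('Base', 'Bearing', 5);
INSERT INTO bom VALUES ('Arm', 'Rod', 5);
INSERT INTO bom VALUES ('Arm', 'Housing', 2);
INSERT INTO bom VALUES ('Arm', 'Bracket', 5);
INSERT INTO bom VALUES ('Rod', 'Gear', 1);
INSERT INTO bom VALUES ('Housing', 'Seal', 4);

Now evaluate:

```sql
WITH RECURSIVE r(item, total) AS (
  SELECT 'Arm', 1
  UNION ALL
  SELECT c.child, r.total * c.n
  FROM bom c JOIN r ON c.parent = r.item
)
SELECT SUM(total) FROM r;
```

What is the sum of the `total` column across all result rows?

Base: (Arm, total=1).
Iteration 1: components of {Arm} -> Bracket = 1*5 = 5, Cap = 1*2 = 2, Housing = 1*2 = 2, Rod = 1*5 = 5.
Iteration 2: components of {Bracket,Cap,Housing,Rod} -> Gear = 5*1 = 5, Seal = 2*4 = 8.
Iteration 3: no further components; recursion stops.
SUM(total) = 1 + 2 + 5 + 2 + 5 + 5 + 8 = 28.

28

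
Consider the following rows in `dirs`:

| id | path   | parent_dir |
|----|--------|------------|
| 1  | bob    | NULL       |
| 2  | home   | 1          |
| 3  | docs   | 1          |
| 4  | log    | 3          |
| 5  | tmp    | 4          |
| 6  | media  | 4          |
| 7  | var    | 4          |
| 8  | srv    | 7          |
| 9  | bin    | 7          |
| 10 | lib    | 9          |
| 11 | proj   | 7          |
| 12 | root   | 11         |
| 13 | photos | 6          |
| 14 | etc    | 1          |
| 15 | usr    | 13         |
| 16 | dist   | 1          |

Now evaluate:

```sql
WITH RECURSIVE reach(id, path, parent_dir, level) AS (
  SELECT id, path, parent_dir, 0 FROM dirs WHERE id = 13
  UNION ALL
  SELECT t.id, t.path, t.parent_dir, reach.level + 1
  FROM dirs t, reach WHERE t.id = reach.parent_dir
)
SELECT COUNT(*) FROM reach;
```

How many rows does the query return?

5

Base: id=13 (photos), parent_dir=6, level 0.
Iteration 1: join on id=6 -> media (id 6, parent_dir=4, level 1).
Iteration 2: join on id=4 -> log (id 4, parent_dir=3, level 2).
Iteration 3: join on id=3 -> docs (id 3, parent_dir=1, level 3).
Iteration 4: join on id=1 -> bob (id 1, parent_dir=NULL, level 4).
Iteration 5: parent_dir is NULL; no match; recursion stops.
Total rows emitted: 5.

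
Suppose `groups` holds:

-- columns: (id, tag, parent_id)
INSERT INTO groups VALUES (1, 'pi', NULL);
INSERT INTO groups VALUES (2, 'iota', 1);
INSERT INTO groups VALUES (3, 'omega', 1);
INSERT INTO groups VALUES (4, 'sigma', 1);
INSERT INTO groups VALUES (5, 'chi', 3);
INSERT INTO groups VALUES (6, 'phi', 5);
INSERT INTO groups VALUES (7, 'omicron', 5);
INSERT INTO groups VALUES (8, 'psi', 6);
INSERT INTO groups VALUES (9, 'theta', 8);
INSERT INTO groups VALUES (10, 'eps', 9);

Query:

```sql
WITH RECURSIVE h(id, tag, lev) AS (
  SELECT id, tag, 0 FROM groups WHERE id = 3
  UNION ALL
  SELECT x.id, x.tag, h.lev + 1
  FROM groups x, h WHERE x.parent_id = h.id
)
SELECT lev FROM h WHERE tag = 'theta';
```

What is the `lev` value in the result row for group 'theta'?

4

Base: id=3 (omega) at lev 0.
Iteration 1: rows with parent_id in {3} -> chi (id 5, lev 1).
Iteration 2: rows with parent_id in {5} -> phi (id 6, lev 2), omicron (id 7, lev 2).
Iteration 3: rows with parent_id in {6,7} -> psi (id 8, lev 3).
Iteration 4: rows with parent_id in {8} -> theta (id 9, lev 4).
Iteration 5: rows with parent_id in {9} -> eps (id 10, lev 5).
Iteration 6: no rows with parent_id in {10}; recursion stops.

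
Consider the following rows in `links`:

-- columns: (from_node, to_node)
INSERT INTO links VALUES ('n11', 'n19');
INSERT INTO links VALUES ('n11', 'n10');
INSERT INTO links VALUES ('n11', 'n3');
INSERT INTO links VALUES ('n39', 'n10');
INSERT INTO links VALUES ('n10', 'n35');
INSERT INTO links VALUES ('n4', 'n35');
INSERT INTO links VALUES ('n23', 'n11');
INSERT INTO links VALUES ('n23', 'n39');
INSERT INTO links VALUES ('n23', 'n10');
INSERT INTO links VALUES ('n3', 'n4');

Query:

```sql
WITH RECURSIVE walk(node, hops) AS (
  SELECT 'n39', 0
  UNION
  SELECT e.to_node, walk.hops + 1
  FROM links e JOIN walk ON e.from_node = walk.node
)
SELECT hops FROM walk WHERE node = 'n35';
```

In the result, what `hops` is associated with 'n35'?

Base: (n39, hops=0).
Iteration 1: edges from {n39} -> (n10, hops=1).
Iteration 2: edges from {n10} -> (n35, hops=2).
Iteration 3: no outgoing edges from {n35}; recursion stops.

2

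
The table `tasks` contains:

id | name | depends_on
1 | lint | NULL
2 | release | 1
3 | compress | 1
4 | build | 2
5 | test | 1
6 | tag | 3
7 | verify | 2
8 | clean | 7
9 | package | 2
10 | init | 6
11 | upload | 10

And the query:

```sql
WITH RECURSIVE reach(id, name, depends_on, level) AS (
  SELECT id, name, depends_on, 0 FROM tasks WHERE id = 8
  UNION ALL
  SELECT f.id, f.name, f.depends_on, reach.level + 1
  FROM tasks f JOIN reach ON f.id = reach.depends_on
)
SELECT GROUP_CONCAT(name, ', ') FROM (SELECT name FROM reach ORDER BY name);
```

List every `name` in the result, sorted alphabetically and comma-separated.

Base: id=8 (clean), depends_on=7, level 0.
Iteration 1: join on id=7 -> verify (id 7, depends_on=2, level 1).
Iteration 2: join on id=2 -> release (id 2, depends_on=1, level 2).
Iteration 3: join on id=1 -> lint (id 1, depends_on=NULL, level 3).
Iteration 4: depends_on is NULL; no match; recursion stops.

clean, lint, release, verify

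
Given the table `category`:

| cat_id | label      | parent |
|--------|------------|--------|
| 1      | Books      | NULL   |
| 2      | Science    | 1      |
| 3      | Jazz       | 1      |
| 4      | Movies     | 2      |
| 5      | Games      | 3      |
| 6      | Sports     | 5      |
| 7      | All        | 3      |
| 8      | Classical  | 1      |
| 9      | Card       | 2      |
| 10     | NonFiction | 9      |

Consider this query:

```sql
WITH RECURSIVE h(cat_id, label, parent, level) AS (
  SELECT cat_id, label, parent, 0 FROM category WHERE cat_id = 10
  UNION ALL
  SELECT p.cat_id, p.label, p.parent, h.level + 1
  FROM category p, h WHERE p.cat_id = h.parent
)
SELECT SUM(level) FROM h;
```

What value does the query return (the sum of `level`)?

6

Base: cat_id=10 (NonFiction), parent=9, level 0.
Iteration 1: join on cat_id=9 -> Card (id 9, parent=2, level 1).
Iteration 2: join on cat_id=2 -> Science (id 2, parent=1, level 2).
Iteration 3: join on cat_id=1 -> Books (id 1, parent=NULL, level 3).
Iteration 4: parent is NULL; no match; recursion stops.
SUM(level) = 0 + 1 + 2 + 3 = 6.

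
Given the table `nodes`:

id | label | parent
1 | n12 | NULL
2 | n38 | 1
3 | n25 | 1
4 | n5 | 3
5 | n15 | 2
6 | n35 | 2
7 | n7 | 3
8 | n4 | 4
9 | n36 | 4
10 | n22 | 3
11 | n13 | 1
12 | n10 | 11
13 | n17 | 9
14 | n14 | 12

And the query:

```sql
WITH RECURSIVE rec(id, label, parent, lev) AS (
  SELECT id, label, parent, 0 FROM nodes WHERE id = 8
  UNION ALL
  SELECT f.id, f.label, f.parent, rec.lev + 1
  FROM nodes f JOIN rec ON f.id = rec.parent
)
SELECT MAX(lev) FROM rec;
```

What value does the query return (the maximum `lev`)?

3

Base: id=8 (n4), parent=4, lev 0.
Iteration 1: join on id=4 -> n5 (id 4, parent=3, lev 1).
Iteration 2: join on id=3 -> n25 (id 3, parent=1, lev 2).
Iteration 3: join on id=1 -> n12 (id 1, parent=NULL, lev 3).
Iteration 4: parent is NULL; no match; recursion stops.
lev values: 0, 1, 2, 3; the maximum is 3.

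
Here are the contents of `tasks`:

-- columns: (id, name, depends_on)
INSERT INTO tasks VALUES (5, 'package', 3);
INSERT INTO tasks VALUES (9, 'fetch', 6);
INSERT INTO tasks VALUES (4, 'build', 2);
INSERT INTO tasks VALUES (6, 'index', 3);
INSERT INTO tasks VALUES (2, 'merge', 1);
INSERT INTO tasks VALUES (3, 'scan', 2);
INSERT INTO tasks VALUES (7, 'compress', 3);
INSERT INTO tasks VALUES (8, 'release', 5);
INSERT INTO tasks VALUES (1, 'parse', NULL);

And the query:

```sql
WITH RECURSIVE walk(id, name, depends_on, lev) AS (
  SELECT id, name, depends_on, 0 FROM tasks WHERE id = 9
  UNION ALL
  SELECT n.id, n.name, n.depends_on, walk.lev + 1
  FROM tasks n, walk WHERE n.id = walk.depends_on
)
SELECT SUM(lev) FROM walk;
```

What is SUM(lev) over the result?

10

Base: id=9 (fetch), depends_on=6, lev 0.
Iteration 1: join on id=6 -> index (id 6, depends_on=3, lev 1).
Iteration 2: join on id=3 -> scan (id 3, depends_on=2, lev 2).
Iteration 3: join on id=2 -> merge (id 2, depends_on=1, lev 3).
Iteration 4: join on id=1 -> parse (id 1, depends_on=NULL, lev 4).
Iteration 5: depends_on is NULL; no match; recursion stops.
SUM(lev) = 0 + 1 + 2 + 3 + 4 = 10.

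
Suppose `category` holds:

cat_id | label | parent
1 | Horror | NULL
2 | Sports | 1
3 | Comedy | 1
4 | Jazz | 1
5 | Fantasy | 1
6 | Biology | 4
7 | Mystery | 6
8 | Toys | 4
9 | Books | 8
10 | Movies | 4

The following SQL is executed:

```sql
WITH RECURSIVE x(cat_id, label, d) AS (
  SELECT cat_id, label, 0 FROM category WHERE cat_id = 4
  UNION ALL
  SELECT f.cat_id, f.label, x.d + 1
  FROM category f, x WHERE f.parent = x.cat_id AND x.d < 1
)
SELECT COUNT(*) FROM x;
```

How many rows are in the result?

Base: cat_id=4 (Jazz) at d 0.
Iteration 1: rows with parent in {4} -> Biology (id 6, d 1), Toys (id 8, d 1), Movies (id 10, d 1).
Iteration 2: d < 1 fails for all current rows; recursion stops.
Total rows emitted: 4.

4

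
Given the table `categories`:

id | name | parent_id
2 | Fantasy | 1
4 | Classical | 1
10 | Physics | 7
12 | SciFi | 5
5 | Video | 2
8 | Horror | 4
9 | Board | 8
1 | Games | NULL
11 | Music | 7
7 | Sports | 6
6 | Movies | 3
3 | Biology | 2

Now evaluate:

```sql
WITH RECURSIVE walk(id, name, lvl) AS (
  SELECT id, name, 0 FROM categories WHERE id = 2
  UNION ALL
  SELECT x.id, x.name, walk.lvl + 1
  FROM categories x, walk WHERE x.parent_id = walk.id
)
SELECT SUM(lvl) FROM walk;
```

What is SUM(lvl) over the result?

17

Base: id=2 (Fantasy) at lvl 0.
Iteration 1: rows with parent_id in {2} -> Biology (id 3, lvl 1), Video (id 5, lvl 1).
Iteration 2: rows with parent_id in {3,5} -> Movies (id 6, lvl 2), SciFi (id 12, lvl 2).
Iteration 3: rows with parent_id in {6,12} -> Sports (id 7, lvl 3).
Iteration 4: rows with parent_id in {7} -> Physics (id 10, lvl 4), Music (id 11, lvl 4).
Iteration 5: no rows with parent_id in {10,11}; recursion stops.
SUM(lvl) = 0 + 1 + 1 + 2 + 2 + 3 + 4 + 4 = 17.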